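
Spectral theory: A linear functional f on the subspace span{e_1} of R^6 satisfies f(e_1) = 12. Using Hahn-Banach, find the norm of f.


The norm of f is given by ||f|| = sup_{||x||=1} |f(x)|.
On span{e_1}, ||e_1|| = 1, so ||f|| = |f(e_1)| / ||e_1||
= |12| / 1 = 12.0000

12.0000


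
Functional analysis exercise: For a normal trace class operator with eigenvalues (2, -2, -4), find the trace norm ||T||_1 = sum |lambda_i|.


For a normal operator, singular values equal |eigenvalues|.
Trace norm = sum |lambda_i| = 2 + 2 + 4
= 8

8


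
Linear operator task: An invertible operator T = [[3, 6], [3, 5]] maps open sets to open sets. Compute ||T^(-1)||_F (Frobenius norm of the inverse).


det(T) = 3*5 - 6*3 = -3
T^(-1) = (1/-3) * [[5, -6], [-3, 3]] = [[-1.6667, 2.0000], [1.0000, -1.0000]]
||T^(-1)||_F^2 = (-1.6667)^2 + 2.0000^2 + 1.0000^2 + (-1.0000)^2 = 8.7778
||T^(-1)||_F = sqrt(8.7778) = 2.9627

2.9627


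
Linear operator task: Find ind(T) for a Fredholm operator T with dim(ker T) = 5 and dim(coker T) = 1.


The Fredholm index is defined as ind(T) = dim(ker T) - dim(coker T)
= 5 - 1
= 4

4


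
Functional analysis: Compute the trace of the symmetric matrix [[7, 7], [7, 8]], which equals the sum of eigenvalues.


For a self-adjoint (symmetric) matrix, the eigenvalues are real.
The sum of eigenvalues equals the trace of the matrix.
trace = 7 + 8 = 15

15


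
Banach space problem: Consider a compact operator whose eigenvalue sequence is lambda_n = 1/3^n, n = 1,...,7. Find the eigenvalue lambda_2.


The eigenvalue formula gives lambda_2 = 1/3^2
= 1/9
= 0.1111

0.1111


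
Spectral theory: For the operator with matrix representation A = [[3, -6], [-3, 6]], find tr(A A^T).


trace(A * A^T) = sum of squares of all entries
= 3^2 + (-6)^2 + (-3)^2 + 6^2
= 9 + 36 + 9 + 36
= 90

90


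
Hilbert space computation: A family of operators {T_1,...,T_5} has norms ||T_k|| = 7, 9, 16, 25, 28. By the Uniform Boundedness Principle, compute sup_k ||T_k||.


By the Uniform Boundedness Principle, the supremum of norms is finite.
sup_k ||T_k|| = max(7, 9, 16, 25, 28) = 28

28


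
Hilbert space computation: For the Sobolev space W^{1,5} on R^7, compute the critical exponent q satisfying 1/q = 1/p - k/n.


Using the Sobolev embedding formula: 1/q = 1/p - k/n
1/q = 1/5 - 1/7 = 2/35
q = 1/(2/35) = 35/2 = 17.5000

17.5000


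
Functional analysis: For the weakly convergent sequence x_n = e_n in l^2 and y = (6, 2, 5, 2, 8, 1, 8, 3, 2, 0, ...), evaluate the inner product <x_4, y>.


x_4 = e_4 is the standard basis vector with 1 in position 4.
<x_4, y> = y_4 = 2
As n -> infinity, <x_n, y> -> 0, confirming weak convergence of (x_n) to 0.

2


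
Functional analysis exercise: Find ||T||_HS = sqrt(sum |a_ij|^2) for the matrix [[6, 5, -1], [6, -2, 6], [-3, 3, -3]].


The Hilbert-Schmidt norm is sqrt(sum of squares of all entries).
Sum of squares = 6^2 + 5^2 + (-1)^2 + 6^2 + (-2)^2 + 6^2 + (-3)^2 + 3^2 + (-3)^2
= 36 + 25 + 1 + 36 + 4 + 36 + 9 + 9 + 9 = 165
||T||_HS = sqrt(165) = 12.8452

12.8452


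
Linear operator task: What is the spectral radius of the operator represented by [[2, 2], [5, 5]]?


For a 2x2 matrix, eigenvalues satisfy lambda^2 - (trace)*lambda + det = 0
trace = 2 + 5 = 7
det = 2*5 - 2*5 = 0
discriminant = 7^2 - 4*(0) = 49
spectral radius = max |eigenvalue| = 7.0000

7.0000


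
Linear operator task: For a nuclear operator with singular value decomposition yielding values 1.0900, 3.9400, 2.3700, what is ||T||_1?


The nuclear norm is the sum of all singular values.
||T||_1 = 1.0900 + 3.9400 + 2.3700
= 7.4000

7.4000


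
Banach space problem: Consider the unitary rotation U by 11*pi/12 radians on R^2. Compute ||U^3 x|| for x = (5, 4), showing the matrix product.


U is a rotation by theta = 11*pi/12
U^3 = rotation by 3*theta = 33*pi/12 = 9*pi/12 (mod 2*pi)
cos(9*pi/12) = -0.7071, sin(9*pi/12) = 0.7071
U^3 x = (-0.7071 * 5 - 0.7071 * 4, 0.7071 * 5 + -0.7071 * 4)
= (-6.3640, 0.7071)
||U^3 x|| = sqrt((-6.3640)^2 + 0.7071^2) = sqrt(41.0000) = 6.4031

6.4031


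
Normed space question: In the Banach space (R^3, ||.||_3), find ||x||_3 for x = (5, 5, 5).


The l^3 norm = (sum |x_i|^3)^(1/3)
Sum of 3th powers = 125 + 125 + 125 = 375
||x||_3 = (375)^(1/3) = 7.2112

7.2112


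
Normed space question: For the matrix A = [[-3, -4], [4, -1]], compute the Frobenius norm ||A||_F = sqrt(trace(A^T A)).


||A||_F^2 = sum a_ij^2
= (-3)^2 + (-4)^2 + 4^2 + (-1)^2
= 9 + 16 + 16 + 1 = 42
||A||_F = sqrt(42) = 6.4807

6.4807


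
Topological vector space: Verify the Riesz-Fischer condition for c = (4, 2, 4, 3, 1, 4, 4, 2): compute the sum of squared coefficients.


sum |c_n|^2 = 4^2 + 2^2 + 4^2 + 3^2 + 1^2 + 4^2 + 4^2 + 2^2
= 16 + 4 + 16 + 9 + 1 + 16 + 16 + 4
= 82

82


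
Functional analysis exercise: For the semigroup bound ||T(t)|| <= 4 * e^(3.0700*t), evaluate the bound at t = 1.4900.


||T(1.4900)|| <= 4 * exp(3.0700 * 1.4900)
= 4 * exp(4.5743)
= 4 * 96.9601
= 387.8406

387.8406


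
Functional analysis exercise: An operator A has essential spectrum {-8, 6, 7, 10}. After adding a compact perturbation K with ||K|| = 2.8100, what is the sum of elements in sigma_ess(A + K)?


By Weyl's theorem, the essential spectrum is invariant under compact perturbations.
sigma_ess(A + K) = sigma_ess(A) = {-8, 6, 7, 10}
Sum = -8 + 6 + 7 + 10 = 15

15


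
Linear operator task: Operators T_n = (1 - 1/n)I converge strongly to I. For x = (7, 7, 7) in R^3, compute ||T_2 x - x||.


T_2 x - x = (1 - 1/2)x - x = -x/2
||x|| = sqrt(147) = 12.1244
||T_2 x - x|| = ||x||/2 = 12.1244/2 = 6.0622

6.0622


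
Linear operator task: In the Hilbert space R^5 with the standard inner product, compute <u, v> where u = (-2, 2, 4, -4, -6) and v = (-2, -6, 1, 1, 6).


Computing the standard inner product <u, v> = sum u_i * v_i
= -2*-2 + 2*-6 + 4*1 + -4*1 + -6*6
= 4 + -12 + 4 + -4 + -36
= -44

-44


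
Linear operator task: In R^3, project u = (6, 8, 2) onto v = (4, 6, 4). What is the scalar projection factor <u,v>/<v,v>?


Computing <u,v> = 6*4 + 8*6 + 2*4 = 80
Computing <v,v> = 4^2 + 6^2 + 4^2 = 68
Projection coefficient = 80/68 = 1.1765

1.1765


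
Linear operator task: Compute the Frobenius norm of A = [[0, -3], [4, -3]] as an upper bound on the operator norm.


||A||_F^2 = sum a_ij^2
= 0^2 + (-3)^2 + 4^2 + (-3)^2
= 0 + 9 + 16 + 9 = 34
||A||_F = sqrt(34) = 5.8310

5.8310


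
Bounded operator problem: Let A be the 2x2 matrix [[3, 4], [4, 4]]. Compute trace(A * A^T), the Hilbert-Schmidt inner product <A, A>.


trace(A * A^T) = sum of squares of all entries
= 3^2 + 4^2 + 4^2 + 4^2
= 9 + 16 + 16 + 16
= 57

57


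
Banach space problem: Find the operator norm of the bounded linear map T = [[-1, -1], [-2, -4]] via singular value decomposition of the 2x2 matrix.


A^T A = [[5, 9], [9, 17]]
trace(A^T A) = 22, det(A^T A) = 4
discriminant = 22^2 - 4*4 = 468
Largest eigenvalue of A^T A = (trace + sqrt(disc))/2 = 21.8167
||T|| = sqrt(21.8167) = 4.6708

4.6708


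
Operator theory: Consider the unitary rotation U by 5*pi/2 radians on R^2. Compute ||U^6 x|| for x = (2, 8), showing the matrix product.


U is a rotation by theta = 5*pi/2
U^6 = rotation by 6*theta = 30*pi/2 = 2*pi/2 (mod 2*pi)
cos(2*pi/2) = -1.0000, sin(2*pi/2) = 0.0000
U^6 x = (-1.0000 * 2 - 0.0000 * 8, 0.0000 * 2 + -1.0000 * 8)
= (-2.0000, -8.0000)
||U^6 x|| = sqrt((-2.0000)^2 + (-8.0000)^2) = sqrt(68.0000) = 8.2462

8.2462


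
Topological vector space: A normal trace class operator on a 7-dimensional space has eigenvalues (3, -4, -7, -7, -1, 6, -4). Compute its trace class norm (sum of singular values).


For a normal operator, singular values equal |eigenvalues|.
Trace norm = sum |lambda_i| = 3 + 4 + 7 + 7 + 1 + 6 + 4
= 32

32


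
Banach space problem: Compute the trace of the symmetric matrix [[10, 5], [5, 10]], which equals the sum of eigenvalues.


For a self-adjoint (symmetric) matrix, the eigenvalues are real.
The sum of eigenvalues equals the trace of the matrix.
trace = 10 + 10 = 20

20


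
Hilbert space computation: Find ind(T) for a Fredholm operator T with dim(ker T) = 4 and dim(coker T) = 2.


The Fredholm index is defined as ind(T) = dim(ker T) - dim(coker T)
= 4 - 2
= 2

2


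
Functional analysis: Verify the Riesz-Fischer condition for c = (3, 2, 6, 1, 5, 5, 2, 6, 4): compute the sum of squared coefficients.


sum |c_n|^2 = 3^2 + 2^2 + 6^2 + 1^2 + 5^2 + 5^2 + 2^2 + 6^2 + 4^2
= 9 + 4 + 36 + 1 + 25 + 25 + 4 + 36 + 16
= 156

156


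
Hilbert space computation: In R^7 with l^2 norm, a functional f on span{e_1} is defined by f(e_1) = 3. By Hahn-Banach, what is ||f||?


The norm of f is given by ||f|| = sup_{||x||=1} |f(x)|.
On span{e_1}, ||e_1|| = 1, so ||f|| = |f(e_1)| / ||e_1||
= |3| / 1 = 3.0000

3.0000


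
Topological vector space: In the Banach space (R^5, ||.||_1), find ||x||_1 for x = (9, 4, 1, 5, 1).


The l^1 norm equals the sum of absolute values of all components.
||x||_1 = 9 + 4 + 1 + 5 + 1
= 20

20.0000


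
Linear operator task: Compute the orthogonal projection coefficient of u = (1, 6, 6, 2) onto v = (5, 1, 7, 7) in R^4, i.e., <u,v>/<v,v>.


Computing <u,v> = 1*5 + 6*1 + 6*7 + 2*7 = 67
Computing <v,v> = 5^2 + 1^2 + 7^2 + 7^2 = 124
Projection coefficient = 67/124 = 0.5403

0.5403


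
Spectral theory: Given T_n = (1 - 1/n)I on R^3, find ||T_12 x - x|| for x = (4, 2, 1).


T_12 x - x = (1 - 1/12)x - x = -x/12
||x|| = sqrt(21) = 4.5826
||T_12 x - x|| = ||x||/12 = 4.5826/12 = 0.3819

0.3819


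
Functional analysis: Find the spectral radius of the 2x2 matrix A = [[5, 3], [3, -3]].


For a 2x2 matrix, eigenvalues satisfy lambda^2 - (trace)*lambda + det = 0
trace = 5 + -3 = 2
det = 5*-3 - 3*3 = -24
discriminant = 2^2 - 4*(-24) = 100
spectral radius = max |eigenvalue| = 6.0000

6.0000


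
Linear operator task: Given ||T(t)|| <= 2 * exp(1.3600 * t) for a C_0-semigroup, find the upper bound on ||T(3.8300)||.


||T(3.8300)|| <= 2 * exp(1.3600 * 3.8300)
= 2 * exp(5.2088)
= 2 * 182.8745
= 365.7490

365.7490


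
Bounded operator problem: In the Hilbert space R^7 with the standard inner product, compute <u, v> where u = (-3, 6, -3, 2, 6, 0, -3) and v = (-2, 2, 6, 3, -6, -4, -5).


Computing the standard inner product <u, v> = sum u_i * v_i
= -3*-2 + 6*2 + -3*6 + 2*3 + 6*-6 + 0*-4 + -3*-5
= 6 + 12 + -18 + 6 + -36 + 0 + 15
= -15

-15


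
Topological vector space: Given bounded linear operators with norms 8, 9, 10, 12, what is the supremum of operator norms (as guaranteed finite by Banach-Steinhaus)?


By the Uniform Boundedness Principle, the supremum of norms is finite.
sup_k ||T_k|| = max(8, 9, 10, 12) = 12

12


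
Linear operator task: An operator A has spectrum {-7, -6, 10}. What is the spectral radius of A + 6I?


Spectrum of A + 6I = {-1, 0, 16}
Spectral radius = max |lambda| over the shifted spectrum
= max(1, 0, 16) = 16

16


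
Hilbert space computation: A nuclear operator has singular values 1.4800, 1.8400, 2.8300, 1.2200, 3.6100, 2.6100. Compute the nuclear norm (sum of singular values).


The nuclear norm is the sum of all singular values.
||T||_1 = 1.4800 + 1.8400 + 2.8300 + 1.2200 + 3.6100 + 2.6100
= 13.5900

13.5900


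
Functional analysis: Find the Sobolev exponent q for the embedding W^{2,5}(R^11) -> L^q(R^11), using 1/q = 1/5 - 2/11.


Using the Sobolev embedding formula: 1/q = 1/p - k/n
1/q = 1/5 - 2/11 = 1/55
q = 1/(1/55) = 55

55.0000


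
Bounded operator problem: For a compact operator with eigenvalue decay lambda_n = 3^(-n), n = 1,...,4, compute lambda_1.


The eigenvalue formula gives lambda_1 = 1/3^1
= 1/3
= 0.3333

0.3333


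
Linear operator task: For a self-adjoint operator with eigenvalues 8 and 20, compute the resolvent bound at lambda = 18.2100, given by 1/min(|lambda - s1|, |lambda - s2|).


dist(18.2100, {8, 20}) = min(|18.2100 - 8|, |18.2100 - 20|)
= min(10.2100, 1.7900) = 1.7900
Resolvent bound = 1/1.7900 = 0.5587

0.5587


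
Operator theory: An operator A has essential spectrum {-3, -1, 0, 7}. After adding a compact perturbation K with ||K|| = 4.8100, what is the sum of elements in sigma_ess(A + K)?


By Weyl's theorem, the essential spectrum is invariant under compact perturbations.
sigma_ess(A + K) = sigma_ess(A) = {-3, -1, 0, 7}
Sum = -3 + -1 + 0 + 7 = 3

3


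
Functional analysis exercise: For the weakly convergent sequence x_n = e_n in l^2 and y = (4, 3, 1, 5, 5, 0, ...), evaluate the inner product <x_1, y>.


x_1 = e_1 is the standard basis vector with 1 in position 1.
<x_1, y> = y_1 = 4
As n -> infinity, <x_n, y> -> 0, confirming weak convergence of (x_n) to 0.

4


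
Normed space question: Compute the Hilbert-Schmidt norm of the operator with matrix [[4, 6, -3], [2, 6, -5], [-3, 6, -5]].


The Hilbert-Schmidt norm is sqrt(sum of squares of all entries).
Sum of squares = 4^2 + 6^2 + (-3)^2 + 2^2 + 6^2 + (-5)^2 + (-3)^2 + 6^2 + (-5)^2
= 16 + 36 + 9 + 4 + 36 + 25 + 9 + 36 + 25 = 196
||T||_HS = sqrt(196) = 14.0000

14.0000


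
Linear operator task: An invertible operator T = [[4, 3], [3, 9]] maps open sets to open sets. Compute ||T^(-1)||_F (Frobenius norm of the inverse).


det(T) = 4*9 - 3*3 = 27
T^(-1) = (1/27) * [[9, -3], [-3, 4]] = [[0.3333, -0.1111], [-0.1111, 0.1481]]
||T^(-1)||_F^2 = 0.3333^2 + (-0.1111)^2 + (-0.1111)^2 + 0.1481^2 = 0.1578
||T^(-1)||_F = sqrt(0.1578) = 0.3972

0.3972


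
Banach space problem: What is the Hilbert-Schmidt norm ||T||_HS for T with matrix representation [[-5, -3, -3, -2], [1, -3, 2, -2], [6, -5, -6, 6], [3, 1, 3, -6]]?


The Hilbert-Schmidt norm is sqrt(sum of squares of all entries).
Sum of squares = (-5)^2 + (-3)^2 + (-3)^2 + (-2)^2 + 1^2 + (-3)^2 + 2^2 + (-2)^2 + 6^2 + (-5)^2 + (-6)^2 + 6^2 + 3^2 + 1^2 + 3^2 + (-6)^2
= 25 + 9 + 9 + 4 + 1 + 9 + 4 + 4 + 36 + 25 + 36 + 36 + 9 + 1 + 9 + 36 = 253
||T||_HS = sqrt(253) = 15.9060

15.9060


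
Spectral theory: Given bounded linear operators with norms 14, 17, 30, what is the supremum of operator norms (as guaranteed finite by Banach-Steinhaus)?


By the Uniform Boundedness Principle, the supremum of norms is finite.
sup_k ||T_k|| = max(14, 17, 30) = 30

30


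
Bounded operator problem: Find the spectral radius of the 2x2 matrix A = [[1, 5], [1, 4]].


For a 2x2 matrix, eigenvalues satisfy lambda^2 - (trace)*lambda + det = 0
trace = 1 + 4 = 5
det = 1*4 - 5*1 = -1
discriminant = 5^2 - 4*(-1) = 29
spectral radius = max |eigenvalue| = 5.1926

5.1926


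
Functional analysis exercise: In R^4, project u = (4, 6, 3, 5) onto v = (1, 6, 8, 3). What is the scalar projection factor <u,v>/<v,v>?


Computing <u,v> = 4*1 + 6*6 + 3*8 + 5*3 = 79
Computing <v,v> = 1^2 + 6^2 + 8^2 + 3^2 = 110
Projection coefficient = 79/110 = 0.7182

0.7182


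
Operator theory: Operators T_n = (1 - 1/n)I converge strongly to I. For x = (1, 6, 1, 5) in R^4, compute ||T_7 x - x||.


T_7 x - x = (1 - 1/7)x - x = -x/7
||x|| = sqrt(63) = 7.9373
||T_7 x - x|| = ||x||/7 = 7.9373/7 = 1.1339

1.1339


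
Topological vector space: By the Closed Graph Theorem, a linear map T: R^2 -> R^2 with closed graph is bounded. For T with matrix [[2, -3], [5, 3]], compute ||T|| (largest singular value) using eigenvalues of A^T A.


A^T A = [[29, 9], [9, 18]]
trace(A^T A) = 47, det(A^T A) = 441
discriminant = 47^2 - 4*441 = 445
Largest eigenvalue of A^T A = (trace + sqrt(disc))/2 = 34.0475
||T|| = sqrt(34.0475) = 5.8350

5.8350


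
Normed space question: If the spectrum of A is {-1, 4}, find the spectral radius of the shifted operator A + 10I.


Spectrum of A + 10I = {9, 14}
Spectral radius = max |lambda| over the shifted spectrum
= max(9, 14) = 14

14


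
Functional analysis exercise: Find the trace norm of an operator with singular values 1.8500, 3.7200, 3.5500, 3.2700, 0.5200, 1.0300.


The nuclear norm is the sum of all singular values.
||T||_1 = 1.8500 + 3.7200 + 3.5500 + 3.2700 + 0.5200 + 1.0300
= 13.9400

13.9400


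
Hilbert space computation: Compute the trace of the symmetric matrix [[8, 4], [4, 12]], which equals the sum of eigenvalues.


For a self-adjoint (symmetric) matrix, the eigenvalues are real.
The sum of eigenvalues equals the trace of the matrix.
trace = 8 + 12 = 20

20


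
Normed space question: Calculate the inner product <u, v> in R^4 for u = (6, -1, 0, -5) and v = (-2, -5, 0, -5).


Computing the standard inner product <u, v> = sum u_i * v_i
= 6*-2 + -1*-5 + 0*0 + -5*-5
= -12 + 5 + 0 + 25
= 18

18


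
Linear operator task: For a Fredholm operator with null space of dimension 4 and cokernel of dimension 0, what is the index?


The Fredholm index is defined as ind(T) = dim(ker T) - dim(coker T)
= 4 - 0
= 4

4


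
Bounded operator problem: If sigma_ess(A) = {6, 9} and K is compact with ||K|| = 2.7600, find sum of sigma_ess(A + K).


By Weyl's theorem, the essential spectrum is invariant under compact perturbations.
sigma_ess(A + K) = sigma_ess(A) = {6, 9}
Sum = 6 + 9 = 15

15


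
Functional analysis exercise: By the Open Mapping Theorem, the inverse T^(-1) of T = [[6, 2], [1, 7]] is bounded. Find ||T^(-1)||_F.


det(T) = 6*7 - 2*1 = 40
T^(-1) = (1/40) * [[7, -2], [-1, 6]] = [[0.1750, -0.0500], [-0.0250, 0.1500]]
||T^(-1)||_F^2 = 0.1750^2 + (-0.0500)^2 + (-0.0250)^2 + 0.1500^2 = 0.0562
||T^(-1)||_F = sqrt(0.0562) = 0.2372

0.2372


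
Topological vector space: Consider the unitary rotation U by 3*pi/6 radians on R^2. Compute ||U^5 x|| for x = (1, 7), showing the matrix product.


U is a rotation by theta = 3*pi/6
U^5 = rotation by 5*theta = 15*pi/6 = 3*pi/6 (mod 2*pi)
cos(3*pi/6) = 0.0000, sin(3*pi/6) = 1.0000
U^5 x = (0.0000 * 1 - 1.0000 * 7, 1.0000 * 1 + 0.0000 * 7)
= (-7.0000, 1.0000)
||U^5 x|| = sqrt((-7.0000)^2 + 1.0000^2) = sqrt(50.0000) = 7.0711

7.0711


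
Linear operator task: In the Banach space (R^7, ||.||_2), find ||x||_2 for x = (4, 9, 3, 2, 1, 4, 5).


The l^2 norm = (sum |x_i|^2)^(1/2)
Sum of 2th powers = 16 + 81 + 9 + 4 + 1 + 16 + 25 = 152
||x||_2 = (152)^(1/2) = 12.3288

12.3288


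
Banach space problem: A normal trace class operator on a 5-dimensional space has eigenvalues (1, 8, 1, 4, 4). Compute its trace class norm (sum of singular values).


For a normal operator, singular values equal |eigenvalues|.
Trace norm = sum |lambda_i| = 1 + 8 + 1 + 4 + 4
= 18

18


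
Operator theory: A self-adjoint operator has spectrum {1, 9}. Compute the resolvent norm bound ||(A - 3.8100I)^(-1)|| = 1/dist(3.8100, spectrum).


dist(3.8100, {1, 9}) = min(|3.8100 - 1|, |3.8100 - 9|)
= min(2.8100, 5.1900) = 2.8100
Resolvent bound = 1/2.8100 = 0.3559

0.3559


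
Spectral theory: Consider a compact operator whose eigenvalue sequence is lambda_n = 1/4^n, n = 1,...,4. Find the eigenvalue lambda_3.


The eigenvalue formula gives lambda_3 = 1/4^3
= 1/64
= 0.0156

0.0156


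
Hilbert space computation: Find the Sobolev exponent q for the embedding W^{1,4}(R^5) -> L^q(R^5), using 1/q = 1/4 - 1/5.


Using the Sobolev embedding formula: 1/q = 1/p - k/n
1/q = 1/4 - 1/5 = 1/20
q = 1/(1/20) = 20

20.0000


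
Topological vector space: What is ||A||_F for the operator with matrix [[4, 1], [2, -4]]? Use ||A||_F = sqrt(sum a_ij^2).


||A||_F^2 = sum a_ij^2
= 4^2 + 1^2 + 2^2 + (-4)^2
= 16 + 1 + 4 + 16 = 37
||A||_F = sqrt(37) = 6.0828

6.0828


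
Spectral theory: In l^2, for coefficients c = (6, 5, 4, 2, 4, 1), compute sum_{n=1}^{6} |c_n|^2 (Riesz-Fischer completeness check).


sum |c_n|^2 = 6^2 + 5^2 + 4^2 + 2^2 + 4^2 + 1^2
= 36 + 25 + 16 + 4 + 16 + 1
= 98

98


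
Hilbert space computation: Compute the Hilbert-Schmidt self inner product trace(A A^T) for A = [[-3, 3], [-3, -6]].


trace(A * A^T) = sum of squares of all entries
= (-3)^2 + 3^2 + (-3)^2 + (-6)^2
= 9 + 9 + 9 + 36
= 63

63


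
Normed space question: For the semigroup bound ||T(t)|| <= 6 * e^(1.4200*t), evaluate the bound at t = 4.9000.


||T(4.9000)|| <= 6 * exp(1.4200 * 4.9000)
= 6 * exp(6.9580)
= 6 * 1051.5284
= 6309.1704

6309.1704


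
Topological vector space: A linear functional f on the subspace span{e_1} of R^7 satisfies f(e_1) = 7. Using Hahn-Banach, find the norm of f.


The norm of f is given by ||f|| = sup_{||x||=1} |f(x)|.
On span{e_1}, ||e_1|| = 1, so ||f|| = |f(e_1)| / ||e_1||
= |7| / 1 = 7.0000

7.0000


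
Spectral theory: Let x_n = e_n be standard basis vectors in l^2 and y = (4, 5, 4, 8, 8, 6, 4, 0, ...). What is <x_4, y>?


x_4 = e_4 is the standard basis vector with 1 in position 4.
<x_4, y> = y_4 = 8
As n -> infinity, <x_n, y> -> 0, confirming weak convergence of (x_n) to 0.

8


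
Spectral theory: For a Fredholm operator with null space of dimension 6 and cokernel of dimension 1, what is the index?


The Fredholm index is defined as ind(T) = dim(ker T) - dim(coker T)
= 6 - 1
= 5

5


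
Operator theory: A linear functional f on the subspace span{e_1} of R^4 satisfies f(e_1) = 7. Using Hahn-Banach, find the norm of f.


The norm of f is given by ||f|| = sup_{||x||=1} |f(x)|.
On span{e_1}, ||e_1|| = 1, so ||f|| = |f(e_1)| / ||e_1||
= |7| / 1 = 7.0000

7.0000


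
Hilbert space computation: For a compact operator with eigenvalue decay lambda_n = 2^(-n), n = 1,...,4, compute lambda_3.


The eigenvalue formula gives lambda_3 = 1/2^3
= 1/8
= 0.1250

0.1250


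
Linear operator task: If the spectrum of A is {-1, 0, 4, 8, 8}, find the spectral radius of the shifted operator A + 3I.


Spectrum of A + 3I = {2, 3, 7, 11, 11}
Spectral radius = max |lambda| over the shifted spectrum
= max(2, 3, 7, 11, 11) = 11

11


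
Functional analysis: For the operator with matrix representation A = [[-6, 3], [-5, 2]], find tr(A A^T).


trace(A * A^T) = sum of squares of all entries
= (-6)^2 + 3^2 + (-5)^2 + 2^2
= 36 + 9 + 25 + 4
= 74

74


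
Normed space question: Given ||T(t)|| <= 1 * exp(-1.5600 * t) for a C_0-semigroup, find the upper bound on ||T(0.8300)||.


||T(0.8300)|| <= 1 * exp(-1.5600 * 0.8300)
= 1 * exp(-1.2948)
= 1 * 0.2740
= 0.2740

0.2740


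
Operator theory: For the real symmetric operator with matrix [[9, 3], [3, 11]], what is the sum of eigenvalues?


For a self-adjoint (symmetric) matrix, the eigenvalues are real.
The sum of eigenvalues equals the trace of the matrix.
trace = 9 + 11 = 20

20


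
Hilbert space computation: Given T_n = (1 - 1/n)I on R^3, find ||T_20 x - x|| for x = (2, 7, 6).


T_20 x - x = (1 - 1/20)x - x = -x/20
||x|| = sqrt(89) = 9.4340
||T_20 x - x|| = ||x||/20 = 9.4340/20 = 0.4717

0.4717


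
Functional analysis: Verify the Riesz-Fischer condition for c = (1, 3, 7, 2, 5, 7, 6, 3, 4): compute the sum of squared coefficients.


sum |c_n|^2 = 1^2 + 3^2 + 7^2 + 2^2 + 5^2 + 7^2 + 6^2 + 3^2 + 4^2
= 1 + 9 + 49 + 4 + 25 + 49 + 36 + 9 + 16
= 198

198


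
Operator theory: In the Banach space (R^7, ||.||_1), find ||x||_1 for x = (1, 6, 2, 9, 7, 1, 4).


The l^1 norm equals the sum of absolute values of all components.
||x||_1 = 1 + 6 + 2 + 9 + 7 + 1 + 4
= 30

30.0000


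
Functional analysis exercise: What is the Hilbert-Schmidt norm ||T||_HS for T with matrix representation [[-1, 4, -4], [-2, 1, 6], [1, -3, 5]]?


The Hilbert-Schmidt norm is sqrt(sum of squares of all entries).
Sum of squares = (-1)^2 + 4^2 + (-4)^2 + (-2)^2 + 1^2 + 6^2 + 1^2 + (-3)^2 + 5^2
= 1 + 16 + 16 + 4 + 1 + 36 + 1 + 9 + 25 = 109
||T||_HS = sqrt(109) = 10.4403

10.4403


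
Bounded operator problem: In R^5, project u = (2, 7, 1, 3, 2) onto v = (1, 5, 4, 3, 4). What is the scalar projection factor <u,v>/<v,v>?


Computing <u,v> = 2*1 + 7*5 + 1*4 + 3*3 + 2*4 = 58
Computing <v,v> = 1^2 + 5^2 + 4^2 + 3^2 + 4^2 = 67
Projection coefficient = 58/67 = 0.8657

0.8657


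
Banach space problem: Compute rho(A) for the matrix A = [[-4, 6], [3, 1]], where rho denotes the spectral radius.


For a 2x2 matrix, eigenvalues satisfy lambda^2 - (trace)*lambda + det = 0
trace = -4 + 1 = -3
det = -4*1 - 6*3 = -22
discriminant = (-3)^2 - 4*(-22) = 97
spectral radius = max |eigenvalue| = 6.4244

6.4244


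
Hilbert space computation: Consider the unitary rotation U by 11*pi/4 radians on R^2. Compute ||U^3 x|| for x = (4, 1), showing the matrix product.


U is a rotation by theta = 11*pi/4
U^3 = rotation by 3*theta = 33*pi/4 = 1*pi/4 (mod 2*pi)
cos(1*pi/4) = 0.7071, sin(1*pi/4) = 0.7071
U^3 x = (0.7071 * 4 - 0.7071 * 1, 0.7071 * 4 + 0.7071 * 1)
= (2.1213, 3.5355)
||U^3 x|| = sqrt(2.1213^2 + 3.5355^2) = sqrt(17.0000) = 4.1231

4.1231


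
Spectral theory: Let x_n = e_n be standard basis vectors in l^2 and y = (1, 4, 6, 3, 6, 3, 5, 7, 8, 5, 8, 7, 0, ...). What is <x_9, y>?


x_9 = e_9 is the standard basis vector with 1 in position 9.
<x_9, y> = y_9 = 8
As n -> infinity, <x_n, y> -> 0, confirming weak convergence of (x_n) to 0.

8


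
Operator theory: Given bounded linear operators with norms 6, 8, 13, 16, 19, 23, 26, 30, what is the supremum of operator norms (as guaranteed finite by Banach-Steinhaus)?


By the Uniform Boundedness Principle, the supremum of norms is finite.
sup_k ||T_k|| = max(6, 8, 13, 16, 19, 23, 26, 30) = 30

30


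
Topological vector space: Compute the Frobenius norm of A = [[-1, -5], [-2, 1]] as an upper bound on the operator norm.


||A||_F^2 = sum a_ij^2
= (-1)^2 + (-5)^2 + (-2)^2 + 1^2
= 1 + 25 + 4 + 1 = 31
||A||_F = sqrt(31) = 5.5678

5.5678


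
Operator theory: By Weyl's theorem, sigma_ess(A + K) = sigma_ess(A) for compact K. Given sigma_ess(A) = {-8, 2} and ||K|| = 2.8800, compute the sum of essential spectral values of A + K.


By Weyl's theorem, the essential spectrum is invariant under compact perturbations.
sigma_ess(A + K) = sigma_ess(A) = {-8, 2}
Sum = -8 + 2 = -6

-6


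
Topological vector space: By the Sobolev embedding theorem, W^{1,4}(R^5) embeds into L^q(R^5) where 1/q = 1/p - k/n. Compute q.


Using the Sobolev embedding formula: 1/q = 1/p - k/n
1/q = 1/4 - 1/5 = 1/20
q = 1/(1/20) = 20

20.0000


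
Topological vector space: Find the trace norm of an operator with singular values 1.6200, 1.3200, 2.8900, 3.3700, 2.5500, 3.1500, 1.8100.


The nuclear norm is the sum of all singular values.
||T||_1 = 1.6200 + 1.3200 + 2.8900 + 3.3700 + 2.5500 + 3.1500 + 1.8100
= 16.7100

16.7100


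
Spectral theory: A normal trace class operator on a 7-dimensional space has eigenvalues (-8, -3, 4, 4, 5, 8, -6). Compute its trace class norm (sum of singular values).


For a normal operator, singular values equal |eigenvalues|.
Trace norm = sum |lambda_i| = 8 + 3 + 4 + 4 + 5 + 8 + 6
= 38

38


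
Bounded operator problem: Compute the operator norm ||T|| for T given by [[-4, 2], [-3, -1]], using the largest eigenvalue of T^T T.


A^T A = [[25, -5], [-5, 5]]
trace(A^T A) = 30, det(A^T A) = 100
discriminant = 30^2 - 4*100 = 500
Largest eigenvalue of A^T A = (trace + sqrt(disc))/2 = 26.1803
||T|| = sqrt(26.1803) = 5.1167

5.1167


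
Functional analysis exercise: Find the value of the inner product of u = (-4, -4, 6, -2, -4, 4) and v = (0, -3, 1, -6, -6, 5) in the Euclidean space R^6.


Computing the standard inner product <u, v> = sum u_i * v_i
= -4*0 + -4*-3 + 6*1 + -2*-6 + -4*-6 + 4*5
= 0 + 12 + 6 + 12 + 24 + 20
= 74

74


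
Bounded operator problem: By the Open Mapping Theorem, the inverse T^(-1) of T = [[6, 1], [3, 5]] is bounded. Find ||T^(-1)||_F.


det(T) = 6*5 - 1*3 = 27
T^(-1) = (1/27) * [[5, -1], [-3, 6]] = [[0.1852, -0.0370], [-0.1111, 0.2222]]
||T^(-1)||_F^2 = 0.1852^2 + (-0.0370)^2 + (-0.1111)^2 + 0.2222^2 = 0.0974
||T^(-1)||_F = sqrt(0.0974) = 0.3121

0.3121


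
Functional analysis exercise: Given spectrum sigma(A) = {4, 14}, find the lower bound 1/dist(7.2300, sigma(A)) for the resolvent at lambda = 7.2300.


dist(7.2300, {4, 14}) = min(|7.2300 - 4|, |7.2300 - 14|)
= min(3.2300, 6.7700) = 3.2300
Resolvent bound = 1/3.2300 = 0.3096

0.3096


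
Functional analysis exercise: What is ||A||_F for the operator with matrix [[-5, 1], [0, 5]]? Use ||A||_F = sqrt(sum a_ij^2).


||A||_F^2 = sum a_ij^2
= (-5)^2 + 1^2 + 0^2 + 5^2
= 25 + 1 + 0 + 25 = 51
||A||_F = sqrt(51) = 7.1414

7.1414


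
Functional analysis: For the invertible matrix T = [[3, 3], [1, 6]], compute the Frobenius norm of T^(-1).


det(T) = 3*6 - 3*1 = 15
T^(-1) = (1/15) * [[6, -3], [-1, 3]] = [[0.4000, -0.2000], [-0.0667, 0.2000]]
||T^(-1)||_F^2 = 0.4000^2 + (-0.2000)^2 + (-0.0667)^2 + 0.2000^2 = 0.2444
||T^(-1)||_F = sqrt(0.2444) = 0.4944

0.4944


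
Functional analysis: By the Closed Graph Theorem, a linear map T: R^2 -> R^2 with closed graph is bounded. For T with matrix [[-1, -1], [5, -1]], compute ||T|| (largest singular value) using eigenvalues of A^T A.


A^T A = [[26, -4], [-4, 2]]
trace(A^T A) = 28, det(A^T A) = 36
discriminant = 28^2 - 4*36 = 640
Largest eigenvalue of A^T A = (trace + sqrt(disc))/2 = 26.6491
||T|| = sqrt(26.6491) = 5.1623

5.1623


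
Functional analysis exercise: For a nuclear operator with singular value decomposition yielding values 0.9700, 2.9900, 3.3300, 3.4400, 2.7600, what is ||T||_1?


The nuclear norm is the sum of all singular values.
||T||_1 = 0.9700 + 2.9900 + 3.3300 + 3.4400 + 2.7600
= 13.4900

13.4900


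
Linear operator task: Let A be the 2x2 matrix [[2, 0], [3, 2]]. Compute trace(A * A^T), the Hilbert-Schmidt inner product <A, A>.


trace(A * A^T) = sum of squares of all entries
= 2^2 + 0^2 + 3^2 + 2^2
= 4 + 0 + 9 + 4
= 17

17


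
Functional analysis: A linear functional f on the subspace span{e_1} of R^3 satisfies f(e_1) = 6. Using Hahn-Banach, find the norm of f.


The norm of f is given by ||f|| = sup_{||x||=1} |f(x)|.
On span{e_1}, ||e_1|| = 1, so ||f|| = |f(e_1)| / ||e_1||
= |6| / 1 = 6.0000

6.0000


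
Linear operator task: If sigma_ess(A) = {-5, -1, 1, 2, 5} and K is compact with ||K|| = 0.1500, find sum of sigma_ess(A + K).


By Weyl's theorem, the essential spectrum is invariant under compact perturbations.
sigma_ess(A + K) = sigma_ess(A) = {-5, -1, 1, 2, 5}
Sum = -5 + -1 + 1 + 2 + 5 = 2

2


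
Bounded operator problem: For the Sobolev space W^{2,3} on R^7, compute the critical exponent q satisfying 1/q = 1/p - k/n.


Using the Sobolev embedding formula: 1/q = 1/p - k/n
1/q = 1/3 - 2/7 = 1/21
q = 1/(1/21) = 21

21.0000


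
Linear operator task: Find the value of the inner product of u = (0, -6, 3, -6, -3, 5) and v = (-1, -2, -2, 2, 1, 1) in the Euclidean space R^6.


Computing the standard inner product <u, v> = sum u_i * v_i
= 0*-1 + -6*-2 + 3*-2 + -6*2 + -3*1 + 5*1
= 0 + 12 + -6 + -12 + -3 + 5
= -4

-4


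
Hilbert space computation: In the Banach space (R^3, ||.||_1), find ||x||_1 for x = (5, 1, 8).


The l^1 norm equals the sum of absolute values of all components.
||x||_1 = 5 + 1 + 8
= 14

14.0000


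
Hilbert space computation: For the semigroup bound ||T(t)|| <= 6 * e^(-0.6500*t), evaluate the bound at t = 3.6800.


||T(3.6800)|| <= 6 * exp(-0.6500 * 3.6800)
= 6 * exp(-2.3920)
= 6 * 0.0914
= 0.5487

0.5487


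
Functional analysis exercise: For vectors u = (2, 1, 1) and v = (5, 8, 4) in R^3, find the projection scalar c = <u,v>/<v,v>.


Computing <u,v> = 2*5 + 1*8 + 1*4 = 22
Computing <v,v> = 5^2 + 8^2 + 4^2 = 105
Projection coefficient = 22/105 = 0.2095

0.2095


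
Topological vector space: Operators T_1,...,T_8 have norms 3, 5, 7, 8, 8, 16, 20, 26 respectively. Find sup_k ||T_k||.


By the Uniform Boundedness Principle, the supremum of norms is finite.
sup_k ||T_k|| = max(3, 5, 7, 8, 8, 16, 20, 26) = 26

26


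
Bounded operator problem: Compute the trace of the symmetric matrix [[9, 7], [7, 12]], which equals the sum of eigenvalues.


For a self-adjoint (symmetric) matrix, the eigenvalues are real.
The sum of eigenvalues equals the trace of the matrix.
trace = 9 + 12 = 21

21


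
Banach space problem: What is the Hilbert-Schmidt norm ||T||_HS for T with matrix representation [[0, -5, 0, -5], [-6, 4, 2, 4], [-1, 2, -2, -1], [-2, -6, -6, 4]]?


The Hilbert-Schmidt norm is sqrt(sum of squares of all entries).
Sum of squares = 0^2 + (-5)^2 + 0^2 + (-5)^2 + (-6)^2 + 4^2 + 2^2 + 4^2 + (-1)^2 + 2^2 + (-2)^2 + (-1)^2 + (-2)^2 + (-6)^2 + (-6)^2 + 4^2
= 0 + 25 + 0 + 25 + 36 + 16 + 4 + 16 + 1 + 4 + 4 + 1 + 4 + 36 + 36 + 16 = 224
||T||_HS = sqrt(224) = 14.9666

14.9666


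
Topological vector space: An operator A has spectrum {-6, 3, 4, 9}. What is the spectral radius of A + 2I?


Spectrum of A + 2I = {-4, 5, 6, 11}
Spectral radius = max |lambda| over the shifted spectrum
= max(4, 5, 6, 11) = 11

11


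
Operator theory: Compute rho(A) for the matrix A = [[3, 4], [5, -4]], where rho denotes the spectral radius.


For a 2x2 matrix, eigenvalues satisfy lambda^2 - (trace)*lambda + det = 0
trace = 3 + -4 = -1
det = 3*-4 - 4*5 = -32
discriminant = (-1)^2 - 4*(-32) = 129
spectral radius = max |eigenvalue| = 6.1789

6.1789


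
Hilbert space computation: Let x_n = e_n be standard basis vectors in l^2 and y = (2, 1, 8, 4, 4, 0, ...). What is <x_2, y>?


x_2 = e_2 is the standard basis vector with 1 in position 2.
<x_2, y> = y_2 = 1
As n -> infinity, <x_n, y> -> 0, confirming weak convergence of (x_n) to 0.

1


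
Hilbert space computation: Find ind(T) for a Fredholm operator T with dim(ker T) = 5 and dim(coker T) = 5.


The Fredholm index is defined as ind(T) = dim(ker T) - dim(coker T)
= 5 - 5
= 0

0


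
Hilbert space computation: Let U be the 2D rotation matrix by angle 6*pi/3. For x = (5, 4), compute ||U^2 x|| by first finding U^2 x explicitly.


U is a rotation by theta = 6*pi/3
U^2 = rotation by 2*theta = 12*pi/3 = 0*pi/3 (mod 2*pi)
cos(0*pi/3) = 1.0000, sin(0*pi/3) = 0.0000
U^2 x = (1.0000 * 5 - 0.0000 * 4, 0.0000 * 5 + 1.0000 * 4)
= (5.0000, 4.0000)
||U^2 x|| = sqrt(5.0000^2 + 4.0000^2) = sqrt(41.0000) = 6.4031

6.4031


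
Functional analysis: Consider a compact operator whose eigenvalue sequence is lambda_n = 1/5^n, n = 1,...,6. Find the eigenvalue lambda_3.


The eigenvalue formula gives lambda_3 = 1/5^3
= 1/125
= 0.0080

0.0080


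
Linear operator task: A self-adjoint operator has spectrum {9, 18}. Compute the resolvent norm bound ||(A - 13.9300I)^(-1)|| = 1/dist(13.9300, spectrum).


dist(13.9300, {9, 18}) = min(|13.9300 - 9|, |13.9300 - 18|)
= min(4.9300, 4.0700) = 4.0700
Resolvent bound = 1/4.0700 = 0.2457

0.2457


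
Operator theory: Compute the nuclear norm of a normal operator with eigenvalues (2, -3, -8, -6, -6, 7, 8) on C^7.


For a normal operator, singular values equal |eigenvalues|.
Trace norm = sum |lambda_i| = 2 + 3 + 8 + 6 + 6 + 7 + 8
= 40

40


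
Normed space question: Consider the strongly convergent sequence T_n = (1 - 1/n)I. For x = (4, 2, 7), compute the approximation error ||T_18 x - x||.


T_18 x - x = (1 - 1/18)x - x = -x/18
||x|| = sqrt(69) = 8.3066
||T_18 x - x|| = ||x||/18 = 8.3066/18 = 0.4615

0.4615


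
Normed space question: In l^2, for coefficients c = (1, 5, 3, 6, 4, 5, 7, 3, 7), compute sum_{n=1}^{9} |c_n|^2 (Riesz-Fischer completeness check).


sum |c_n|^2 = 1^2 + 5^2 + 3^2 + 6^2 + 4^2 + 5^2 + 7^2 + 3^2 + 7^2
= 1 + 25 + 9 + 36 + 16 + 25 + 49 + 9 + 49
= 219

219


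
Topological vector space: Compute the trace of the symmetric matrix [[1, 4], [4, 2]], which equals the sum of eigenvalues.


For a self-adjoint (symmetric) matrix, the eigenvalues are real.
The sum of eigenvalues equals the trace of the matrix.
trace = 1 + 2 = 3

3


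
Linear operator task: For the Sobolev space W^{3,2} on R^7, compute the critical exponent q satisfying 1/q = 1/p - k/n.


Using the Sobolev embedding formula: 1/q = 1/p - k/n
1/q = 1/2 - 3/7 = 1/14
q = 1/(1/14) = 14

14.0000


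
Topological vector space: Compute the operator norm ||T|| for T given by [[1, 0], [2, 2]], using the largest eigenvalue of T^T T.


A^T A = [[5, 4], [4, 4]]
trace(A^T A) = 9, det(A^T A) = 4
discriminant = 9^2 - 4*4 = 65
Largest eigenvalue of A^T A = (trace + sqrt(disc))/2 = 8.5311
||T|| = sqrt(8.5311) = 2.9208

2.9208


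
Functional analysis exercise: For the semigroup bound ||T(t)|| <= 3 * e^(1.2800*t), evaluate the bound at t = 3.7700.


||T(3.7700)|| <= 3 * exp(1.2800 * 3.7700)
= 3 * exp(4.8256)
= 3 * 124.6612
= 373.9837

373.9837


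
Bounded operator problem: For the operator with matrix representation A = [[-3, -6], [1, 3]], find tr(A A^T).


trace(A * A^T) = sum of squares of all entries
= (-3)^2 + (-6)^2 + 1^2 + 3^2
= 9 + 36 + 1 + 9
= 55

55


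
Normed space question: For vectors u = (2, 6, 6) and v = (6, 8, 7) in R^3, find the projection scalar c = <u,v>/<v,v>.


Computing <u,v> = 2*6 + 6*8 + 6*7 = 102
Computing <v,v> = 6^2 + 8^2 + 7^2 = 149
Projection coefficient = 102/149 = 0.6846

0.6846


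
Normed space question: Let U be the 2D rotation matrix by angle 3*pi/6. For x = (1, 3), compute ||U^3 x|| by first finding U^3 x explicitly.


U is a rotation by theta = 3*pi/6
U^3 = rotation by 3*theta = 9*pi/6
cos(9*pi/6) = 0.0000, sin(9*pi/6) = -1.0000
U^3 x = (0.0000 * 1 - -1.0000 * 3, -1.0000 * 1 + 0.0000 * 3)
= (3.0000, -1.0000)
||U^3 x|| = sqrt(3.0000^2 + (-1.0000)^2) = sqrt(10.0000) = 3.1623

3.1623


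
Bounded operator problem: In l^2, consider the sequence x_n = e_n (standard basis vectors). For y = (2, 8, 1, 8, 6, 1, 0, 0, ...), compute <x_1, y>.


x_1 = e_1 is the standard basis vector with 1 in position 1.
<x_1, y> = y_1 = 2
As n -> infinity, <x_n, y> -> 0, confirming weak convergence of (x_n) to 0.

2


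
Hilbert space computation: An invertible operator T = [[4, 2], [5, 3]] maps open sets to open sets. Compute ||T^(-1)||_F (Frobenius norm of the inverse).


det(T) = 4*3 - 2*5 = 2
T^(-1) = (1/2) * [[3, -2], [-5, 4]] = [[1.5000, -1.0000], [-2.5000, 2.0000]]
||T^(-1)||_F^2 = 1.5000^2 + (-1.0000)^2 + (-2.5000)^2 + 2.0000^2 = 13.5000
||T^(-1)||_F = sqrt(13.5000) = 3.6742

3.6742


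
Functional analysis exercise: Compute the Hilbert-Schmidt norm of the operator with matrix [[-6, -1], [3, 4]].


The Hilbert-Schmidt norm is sqrt(sum of squares of all entries).
Sum of squares = (-6)^2 + (-1)^2 + 3^2 + 4^2
= 36 + 1 + 9 + 16 = 62
||T||_HS = sqrt(62) = 7.8740

7.8740


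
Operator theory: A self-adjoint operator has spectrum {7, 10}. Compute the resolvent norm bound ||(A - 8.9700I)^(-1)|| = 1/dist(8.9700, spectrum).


dist(8.9700, {7, 10}) = min(|8.9700 - 7|, |8.9700 - 10|)
= min(1.9700, 1.0300) = 1.0300
Resolvent bound = 1/1.0300 = 0.9709

0.9709


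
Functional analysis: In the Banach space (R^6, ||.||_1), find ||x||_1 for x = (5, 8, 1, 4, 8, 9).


The l^1 norm equals the sum of absolute values of all components.
||x||_1 = 5 + 8 + 1 + 4 + 8 + 9
= 35

35.0000


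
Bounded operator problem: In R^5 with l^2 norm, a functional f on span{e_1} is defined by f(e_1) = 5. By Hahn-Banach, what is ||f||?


The norm of f is given by ||f|| = sup_{||x||=1} |f(x)|.
On span{e_1}, ||e_1|| = 1, so ||f|| = |f(e_1)| / ||e_1||
= |5| / 1 = 5.0000

5.0000


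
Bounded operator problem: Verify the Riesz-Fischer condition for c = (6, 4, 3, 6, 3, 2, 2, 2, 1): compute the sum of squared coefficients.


sum |c_n|^2 = 6^2 + 4^2 + 3^2 + 6^2 + 3^2 + 2^2 + 2^2 + 2^2 + 1^2
= 36 + 16 + 9 + 36 + 9 + 4 + 4 + 4 + 1
= 119

119


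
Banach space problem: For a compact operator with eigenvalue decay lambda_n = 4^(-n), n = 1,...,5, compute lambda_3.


The eigenvalue formula gives lambda_3 = 1/4^3
= 1/64
= 0.0156

0.0156


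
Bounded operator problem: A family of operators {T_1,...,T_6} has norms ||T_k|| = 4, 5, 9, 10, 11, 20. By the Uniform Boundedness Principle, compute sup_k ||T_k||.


By the Uniform Boundedness Principle, the supremum of norms is finite.
sup_k ||T_k|| = max(4, 5, 9, 10, 11, 20) = 20

20


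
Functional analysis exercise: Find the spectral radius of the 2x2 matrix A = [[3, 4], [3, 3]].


For a 2x2 matrix, eigenvalues satisfy lambda^2 - (trace)*lambda + det = 0
trace = 3 + 3 = 6
det = 3*3 - 4*3 = -3
discriminant = 6^2 - 4*(-3) = 48
spectral radius = max |eigenvalue| = 6.4641

6.4641
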